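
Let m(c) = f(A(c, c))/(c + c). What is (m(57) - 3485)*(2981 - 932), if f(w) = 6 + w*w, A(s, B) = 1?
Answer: -271344289/38 ≈ -7.1406e+6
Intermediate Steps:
f(w) = 6 + w²
m(c) = 7/(2*c) (m(c) = (6 + 1²)/(c + c) = (6 + 1)/((2*c)) = 7*(1/(2*c)) = 7/(2*c))
(m(57) - 3485)*(2981 - 932) = ((7/2)/57 - 3485)*(2981 - 932) = ((7/2)*(1/57) - 3485)*2049 = (7/114 - 3485)*2049 = -397283/114*2049 = -271344289/38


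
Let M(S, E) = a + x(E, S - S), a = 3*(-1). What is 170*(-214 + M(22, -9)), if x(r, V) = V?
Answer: -36890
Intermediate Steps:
a = -3
M(S, E) = -3 (M(S, E) = -3 + (S - S) = -3 + 0 = -3)
170*(-214 + M(22, -9)) = 170*(-214 - 3) = 170*(-217) = -36890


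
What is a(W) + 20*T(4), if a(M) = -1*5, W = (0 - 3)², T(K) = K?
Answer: 75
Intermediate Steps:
W = 9 (W = (-3)² = 9)
a(M) = -5
a(W) + 20*T(4) = -5 + 20*4 = -5 + 80 = 75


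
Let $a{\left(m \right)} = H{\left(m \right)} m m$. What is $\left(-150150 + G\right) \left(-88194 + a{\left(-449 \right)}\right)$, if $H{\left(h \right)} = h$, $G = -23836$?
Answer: $15764356983398$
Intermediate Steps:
$a{\left(m \right)} = m^{3}$ ($a{\left(m \right)} = m m m = m^{2} m = m^{3}$)
$\left(-150150 + G\right) \left(-88194 + a{\left(-449 \right)}\right) = \left(-150150 - 23836\right) \left(-88194 + \left(-449\right)^{3}\right) = - 173986 \left(-88194 - 90518849\right) = \left(-173986\right) \left(-90607043\right) = 15764356983398$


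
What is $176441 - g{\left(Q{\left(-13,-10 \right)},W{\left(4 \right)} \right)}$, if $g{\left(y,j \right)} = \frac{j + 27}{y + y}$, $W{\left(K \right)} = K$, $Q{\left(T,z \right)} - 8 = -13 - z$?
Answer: $\frac{1764379}{10} \approx 1.7644 \cdot 10^{5}$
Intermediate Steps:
$Q{\left(T,z \right)} = -5 - z$ ($Q{\left(T,z \right)} = 8 - \left(13 + z\right) = -5 - z$)
$g{\left(y,j \right)} = \frac{27 + j}{2 y}$
$176441 - g{\left(Q{\left(-13,-10 \right)},W{\left(4 \right)} \right)} = 176441 - \frac{27 + 4}{2 \left(-5 - -10\right)} = 176441 - \frac{1}{2} \frac{1}{-5 + 10} \cdot 31 = 176441 - \frac{1}{2} \cdot \frac{1}{5} \cdot 31 = 176441 - \frac{31}{10} = \frac{1764379}{10}$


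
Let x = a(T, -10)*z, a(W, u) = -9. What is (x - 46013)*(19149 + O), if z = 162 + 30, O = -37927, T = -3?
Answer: 896480498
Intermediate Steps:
z = 192
x = -1728 (x = -9*192 = -1728)
(x - 46013)*(19149 + O) = (-1728 - 46013)*(19149 - 37927) = -47741*(-18778) = 896480498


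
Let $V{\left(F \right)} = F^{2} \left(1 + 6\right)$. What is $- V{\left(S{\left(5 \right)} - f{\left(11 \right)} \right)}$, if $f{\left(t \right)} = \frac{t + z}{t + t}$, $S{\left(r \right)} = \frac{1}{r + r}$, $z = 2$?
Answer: $- \frac{5103}{3025} \approx -1.6869$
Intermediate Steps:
$S{\left(r \right)} = \frac{1}{2 r}$
$f{\left(t \right)} = \frac{2 + t}{2 t}$ ($f{\left(t \right)} = \frac{t + 2}{t + t} = \frac{2 + t}{2 t}$)
$V{\left(F \right)} = 7 F^{2}$ ($V{\left(F \right)} = F^{2} \cdot 7 = 7 F^{2}$)
$- V{\left(S{\left(5 \right)} - f{\left(11 \right)} \right)} = - 7 \left(\frac{1}{2 \cdot 5} - \frac{2 + 11}{2 \cdot 11}\right)^{2} = - 7 \left(\frac{1}{2} \cdot \frac{1}{5} - \frac{1}{2} \cdot \frac{1}{11} \cdot 13\right)^{2} = - 7 \left(\frac{1}{10} - \frac{13}{22}\right)^{2} = - 7 \left(- \frac{27}{55}\right)^{2} = - \frac{7 \cdot 729}{3025} = \left(-1\right) \frac{5103}{3025} = - \frac{5103}{3025}$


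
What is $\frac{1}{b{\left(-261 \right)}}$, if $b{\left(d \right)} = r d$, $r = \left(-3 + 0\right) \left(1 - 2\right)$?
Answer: $- \frac{1}{783} \approx -0.0012771$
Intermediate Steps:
$r = 3$ ($r = - 3 \left(1 - 2\right) = \left(-3\right) \left(-1\right) = 3$)
$b{\left(d \right)} = 3 d$
$\frac{1}{b{\left(-261 \right)}} = \frac{1}{3 \left(-261\right)} = \frac{1}{-783} = - \frac{1}{783}$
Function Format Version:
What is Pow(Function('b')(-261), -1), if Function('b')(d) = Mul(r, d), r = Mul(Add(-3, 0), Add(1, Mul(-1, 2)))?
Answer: Rational(-1, 783) ≈ -0.0012771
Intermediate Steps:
r = 3 (r = Mul(-3, Add(1, -2)) = Mul(-3, -1) = 3)
Function('b')(d) = Mul(3, d)
Pow(Function('b')(-261), -1) = Pow(Mul(3, -261), -1) = Pow(-783, -1) = Rational(-1, 783)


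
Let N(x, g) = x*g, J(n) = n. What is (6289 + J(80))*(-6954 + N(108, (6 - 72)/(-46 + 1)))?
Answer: -216405882/5 ≈ -4.3281e+7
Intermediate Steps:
N(x, g) = g*x
(6289 + J(80))*(-6954 + N(108, (6 - 72)/(-46 + 1))) = (6289 + 80)*(-6954 + ((6 - 72)/(-46 + 1))*108) = 6369*(-6954 - 66/(-45)*108) = 6369*(-6954 - 66*(-1/45)*108) = 6369*(-6954 + (22/15)*108) = 6369*(-6954 + 792/5) = 6369*(-33978/5) = -216405882/5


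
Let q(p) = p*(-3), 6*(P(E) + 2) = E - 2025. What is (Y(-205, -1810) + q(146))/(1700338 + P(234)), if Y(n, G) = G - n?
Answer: -4086/3400075 ≈ -0.0012017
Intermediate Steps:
P(E) = -679/2 + E/6 (P(E) = -2 + (E - 2025)/6 = -2 + (-2025 + E)/6 = -2 + (-675/2 + E/6) = -679/2 + E/6)
q(p) = -3*p
(Y(-205, -1810) + q(146))/(1700338 + P(234)) = ((-1810 - 1*(-205)) - 3*146)/(1700338 + (-679/2 + (1/6)*234)) = ((-1810 + 205) - 438)/(1700338 + (-679/2 + 39)) = (-1605 - 438)/(1700338 - 601/2) = -2043/3400075/2 = -2043*2/3400075 = -4086/3400075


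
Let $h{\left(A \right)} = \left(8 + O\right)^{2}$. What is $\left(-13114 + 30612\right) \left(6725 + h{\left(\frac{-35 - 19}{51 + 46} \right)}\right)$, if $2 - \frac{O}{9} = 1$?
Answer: $122730972$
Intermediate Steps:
$O = 9$ ($O = 18 - 9 = 9$)
$h{\left(A \right)} = 289$ ($h{\left(A \right)} = \left(8 + 9\right)^{2} = 17^{2} = 289$)
$\left(-13114 + 30612\right) \left(6725 + h{\left(\frac{-35 - 19}{51 + 46} \right)}\right) = \left(-13114 + 30612\right) \left(6725 + 289\right) = 17498 \cdot 7014 = 122730972$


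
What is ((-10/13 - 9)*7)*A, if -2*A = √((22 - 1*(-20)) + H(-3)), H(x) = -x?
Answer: 2667*√5/26 ≈ 229.37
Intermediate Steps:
A = -3*√5/2 (A = -√((22 - 1*(-20)) - 1*(-3))/2 = -√((22 + 20) + 3)/2 = -√(42 + 3)/2 = -3*√5/2 ≈ -3.3541)
((-10/13 - 9)*7)*A = ((-10/13 - 9)*7)*(-3*√5/2) = (-127/13*7)*(-3*√5/2) = -(-2667)*√5/26 = 2667*√5/26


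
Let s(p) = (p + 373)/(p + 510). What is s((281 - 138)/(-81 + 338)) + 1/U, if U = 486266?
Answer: 46683612277/63804420658 ≈ 0.73167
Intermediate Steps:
s(p) = (373 + p)/(510 + p)
s((281 - 138)/(-81 + 338)) + 1/U = (373 + (281 - 138)/(-81 + 338))/(510 + (281 - 138)/(-81 + 338)) + 1/486266 = (373 + 143/257)/(510 + 143/257) + 1/486266 = (96004/257)/(131213/257) + 1/486266 = (257/131213)*(96004/257) + 1/486266 = 96004/131213 + 1/486266 = 46683612277/63804420658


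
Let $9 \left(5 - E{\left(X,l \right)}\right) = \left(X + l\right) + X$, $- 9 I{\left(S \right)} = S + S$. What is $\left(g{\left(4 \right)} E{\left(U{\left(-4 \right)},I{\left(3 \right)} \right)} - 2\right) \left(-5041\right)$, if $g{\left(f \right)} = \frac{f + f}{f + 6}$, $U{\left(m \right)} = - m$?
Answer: $- \frac{917462}{135} \approx -6796.0$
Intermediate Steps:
$I{\left(S \right)} = - \frac{2 S}{9}$ ($I{\left(S \right)} = - \frac{S + S}{9} = - \frac{2 S}{9}$)
$g{\left(f \right)} = \frac{2 f}{6 + f}$
$E{\left(X,l \right)} = 5 - \frac{2 X}{9} - \frac{l}{9}$ ($E{\left(X,l \right)} = 5 - \frac{\left(X + l\right) + X}{9} = 5 - \frac{l + 2 X}{9} = 5 - \left(\frac{l}{9} + \frac{2 X}{9}\right) = 5 - \frac{2 X}{9} - \frac{l}{9}$)
$\left(g{\left(4 \right)} E{\left(U{\left(-4 \right)},I{\left(3 \right)} \right)} - 2\right) \left(-5041\right) = \left(2 \cdot 4 \frac{1}{6 + 4} \left(5 - \frac{2 \left(\left(-1\right) \left(-4\right)\right)}{9} - \frac{\left(- \frac{2}{9}\right) 3}{9}\right) - 2\right) \left(-5041\right) = \left(2 \cdot 4 \cdot \frac{1}{10} \left(5 - \frac{8}{9} - - \frac{2}{27}\right) - 2\right) \left(-5041\right) = \left(2 \cdot 4 \cdot \frac{1}{10} \left(5 - \frac{8}{9} + \frac{2}{27}\right) - 2\right) \left(-5041\right) = \left(\frac{4}{5} \cdot \frac{113}{27} - 2\right) \left(-5041\right) = \left(\frac{452}{135} - 2\right) \left(-5041\right) = \frac{182}{135} \left(-5041\right) = - \frac{917462}{135}$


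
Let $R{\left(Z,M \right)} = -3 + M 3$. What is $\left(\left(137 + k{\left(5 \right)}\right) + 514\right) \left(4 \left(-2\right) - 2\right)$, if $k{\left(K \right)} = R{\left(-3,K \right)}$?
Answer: $-6630$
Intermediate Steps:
$R{\left(Z,M \right)} = -3 + 3 M$
$k{\left(K \right)} = -3 + 3 K$
$\left(\left(137 + k{\left(5 \right)}\right) + 514\right) \left(4 \left(-2\right) - 2\right) = \left(\left(137 + \left(-3 + 3 \cdot 5\right)\right) + 514\right) \left(4 \left(-2\right) - 2\right) = \left(\left(137 + \left(-3 + 15\right)\right) + 514\right) \left(-8 - 2\right) = \left(\left(137 + 12\right) + 514\right) \left(-10\right) = \left(149 + 514\right) \left(-10\right) = 663 \left(-10\right) = -6630$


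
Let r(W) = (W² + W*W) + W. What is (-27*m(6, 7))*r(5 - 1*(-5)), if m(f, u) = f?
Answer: -34020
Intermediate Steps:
r(W) = W + 2*W² (r(W) = (W² + W²) + W = 2*W² + W = W + 2*W²)
(-27*m(6, 7))*r(5 - 1*(-5)) = (-27*6)*((5 - 1*(-5))*(1 + 2*(5 - 1*(-5)))) = -162*(5 + 5)*(1 + 2*(5 + 5)) = -1620*(1 + 2*10) = -1620*(1 + 20) = -1620*21 = -162*210 = -34020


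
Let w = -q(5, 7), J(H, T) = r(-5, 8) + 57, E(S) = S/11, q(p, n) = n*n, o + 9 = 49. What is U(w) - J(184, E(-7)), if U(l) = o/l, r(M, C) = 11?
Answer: -3372/49 ≈ -68.816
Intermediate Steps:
o = 40 (o = -9 + 49 = 40)
q(p, n) = n²
E(S) = S/11 (E(S) = S*(1/11) = S/11)
J(H, T) = 68 (J(H, T) = 11 + 57 = 68)
w = -49 (w = -1*7² = -1*49 = -49)
U(l) = 40/l
U(w) - J(184, E(-7)) = 40/(-49) - 1*68 = 40*(-1/49) - 68 = -40/49 - 68 = -3372/49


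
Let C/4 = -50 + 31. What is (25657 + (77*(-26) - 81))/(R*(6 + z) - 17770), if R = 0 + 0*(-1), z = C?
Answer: -11787/8885 ≈ -1.3266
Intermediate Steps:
C = -76 (C = 4*(-50 + 31) = 4*(-19) = -76)
z = -76
R = 0 (R = 0 + 0 = 0)
(25657 + (77*(-26) - 81))/(R*(6 + z) - 17770) = (25657 + (77*(-26) - 81))/(0*(6 - 76) - 17770) = (25657 + (-2002 - 81))/(0*(-70) - 17770) = (25657 - 2083)/(0 - 17770) = 23574/(-17770) = 23574*(-1/17770) = -11787/8885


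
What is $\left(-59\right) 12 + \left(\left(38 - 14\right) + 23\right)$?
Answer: $-661$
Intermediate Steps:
$\left(-59\right) 12 + \left(\left(38 - 14\right) + 23\right) = -708 + \left(24 + 23\right) = -708 + 47 = -661$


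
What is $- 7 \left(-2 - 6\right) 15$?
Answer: $840$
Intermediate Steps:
$- 7 \left(-2 - 6\right) 15 = \left(-7\right) \left(-8\right) 15 = 56 \cdot 15 = 840$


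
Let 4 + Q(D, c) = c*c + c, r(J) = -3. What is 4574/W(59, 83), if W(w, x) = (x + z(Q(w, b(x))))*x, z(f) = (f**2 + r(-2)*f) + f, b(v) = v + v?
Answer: 4574/63763270193 ≈ 7.1734e-8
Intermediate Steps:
b(v) = 2*v
Q(D, c) = -4 + c + c**2 (Q(D, c) = -4 + (c*c + c) = -4 + (c**2 + c) = -4 + (c + c**2) = -4 + c + c**2)
z(f) = f**2 - 2*f (z(f) = (f**2 - 3*f) + f = f**2 - 2*f)
W(w, x) = x*(x + (-6 + 2*x + 4*x**2)*(-4 + 2*x + 4*x**2)) (W(w, x) = (x + (-4 + 2*x + (2*x)**2)*(-2 + (-4 + 2*x + (2*x)**2)))*x = (x + (-4 + 2*x + 4*x**2)*(-2 + (-4 + 2*x + 4*x**2)))*x = (x + (-4 + 2*x + 4*x**2)*(-6 + 2*x + 4*x**2))*x = (x + (-6 + 2*x + 4*x**2)*(-4 + 2*x + 4*x**2))*x = x*(x + (-6 + 2*x + 4*x**2)*(-4 + 2*x + 4*x**2)))
4574/W(59, 83) = 4574/((83*(83 + 4*(-3 + 83 + 2*83**2)*(-2 + 83 + 2*83**2)))) = 4574/((83*(83 + 4*(-3 + 83 + 2*6889)*(-2 + 83 + 2*6889)))) = 4574/((83*(83 + 4*(-3 + 83 + 13778)*(-2 + 83 + 13778)))) = 4574/((83*(83 + 4*13858*13859))) = 4574/((83*(83 + 768232088))) = 4574/((83*768232171)) = 4574/63763270193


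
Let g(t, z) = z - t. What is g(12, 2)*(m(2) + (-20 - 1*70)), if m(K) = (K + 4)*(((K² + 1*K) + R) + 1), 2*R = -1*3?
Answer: 570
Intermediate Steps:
R = -3/2 (R = (-1*3)/2 = (½)*(-3) = -3/2 ≈ -1.5000)
m(K) = (4 + K)*(-½ + K + K²) (m(K) = (K + 4)*(((K² + 1*K) - 3/2) + 1) = (4 + K)*(((K² + K) - 3/2) + 1) = (4 + K)*(((K + K²) - 3/2) + 1) = (4 + K)*((-3/2 + K + K²) + 1) = (4 + K)*(-½ + K + K²))
g(12, 2)*(m(2) + (-20 - 1*70)) = (2 - 1*12)*((-2 + 2³ + 5*2² + (7/2)*2) + (-20 - 1*70)) = (2 - 12)*((-2 + 8 + 5*4 + 7) + (-20 - 70)) = -10*((-2 + 8 + 20 + 7) - 90) = -10*(33 - 90) = -10*(-57) = 570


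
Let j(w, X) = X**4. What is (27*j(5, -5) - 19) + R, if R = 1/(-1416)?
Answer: 23868095/1416 ≈ 16856.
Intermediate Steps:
R = -1/1416 ≈ -0.00070621
(27*j(5, -5) - 19) + R = (27*(-5)**4 - 19) - 1/1416 = (27*625 - 19) - 1/1416 = (16875 - 19) - 1/1416 = 16856 - 1/1416 = 23868095/1416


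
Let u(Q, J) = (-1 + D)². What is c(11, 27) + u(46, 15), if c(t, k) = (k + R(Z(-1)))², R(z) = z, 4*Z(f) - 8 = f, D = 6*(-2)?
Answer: 15929/16 ≈ 995.56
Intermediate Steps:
D = -12
Z(f) = 2 + f/4
c(t, k) = (7/4 + k)² (c(t, k) = (k + (2 + (¼)*(-1)))² = (k + (2 - ¼))² = (k + 7/4)² = (7/4 + k)²)
u(Q, J) = 169 (u(Q, J) = (-1 - 12)² = (-13)² = 169)
c(11, 27) + u(46, 15) = (7 + 4*27)²/16 + 169 = (7 + 108)²/16 + 169 = (1/16)*115² + 169 = (1/16)*13225 + 169 = 13225/16 + 169 = 15929/16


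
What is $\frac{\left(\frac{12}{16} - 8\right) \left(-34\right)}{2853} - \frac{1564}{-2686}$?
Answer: $\frac{301423}{450774} \approx 0.66868$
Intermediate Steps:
$\frac{\left(\frac{12}{16} - 8\right) \left(-34\right)}{2853} - \frac{1564}{-2686} = \left(12 \cdot \frac{1}{16} - 8\right) \left(-34\right) \frac{1}{2853} - - \frac{46}{79} = \left(\frac{3}{4} - 8\right) \left(-34\right) \frac{1}{2853} + \frac{46}{79} = \left(- \frac{29}{4}\right) \left(-34\right) \frac{1}{2853} + \frac{46}{79} = \frac{493}{2} \cdot \frac{1}{2853} + \frac{46}{79} = \frac{493}{5706} + \frac{46}{79} = \frac{301423}{450774}$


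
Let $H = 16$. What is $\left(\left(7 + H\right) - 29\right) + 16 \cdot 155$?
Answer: $2474$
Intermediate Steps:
$\left(\left(7 + H\right) - 29\right) + 16 \cdot 155 = \left(\left(7 + 16\right) - 29\right) + 16 \cdot 155 = \left(23 - 29\right) + 2480 = -6 + 2480 = 2474$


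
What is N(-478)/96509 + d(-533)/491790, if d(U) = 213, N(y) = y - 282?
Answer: -117734661/15820720370 ≈ -0.0074418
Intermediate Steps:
N(y) = -282 + y
N(-478)/96509 + d(-533)/491790 = (-282 - 478)/96509 + 213/491790 = -760*1/96509 + 213*(1/491790) = -760/96509 + 71/163930 = -117734661/15820720370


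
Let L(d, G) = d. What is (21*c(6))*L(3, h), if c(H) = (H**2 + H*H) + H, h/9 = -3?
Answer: 4914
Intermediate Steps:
h = -27 (h = 9*(-3) = -27)
c(H) = H + 2*H**2 (c(H) = (H**2 + H**2) + H = 2*H**2 + H = H + 2*H**2)
(21*c(6))*L(3, h) = (21*(6*(1 + 2*6)))*3 = (21*(6*(1 + 12)))*3 = (21*(6*13))*3 = (21*78)*3 = 1638*3 = 4914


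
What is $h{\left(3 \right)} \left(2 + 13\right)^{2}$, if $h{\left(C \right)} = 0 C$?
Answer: $0$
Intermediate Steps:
$h{\left(C \right)} = 0$
$h{\left(3 \right)} \left(2 + 13\right)^{2} = 0 \left(2 + 13\right)^{2} = 0 \cdot 15^{2} = 0 \cdot 225 = 0$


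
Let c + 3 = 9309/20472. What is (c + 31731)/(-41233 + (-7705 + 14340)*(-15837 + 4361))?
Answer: -216514975/519882980232 ≈ -0.00041647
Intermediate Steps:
c = -17369/6824 (c = -3 + 9309/20472 = -3 + 9309*(1/20472) = -3 + 3103/6824 = -17369/6824 ≈ -2.5453)
(c + 31731)/(-41233 + (-7705 + 14340)*(-15837 + 4361)) = (-17369/6824 + 31731)/(-41233 + (-7705 + 14340)*(-15837 + 4361)) = 216514975/(6824*(-41233 + 6635*(-11476))) = 216514975/(6824*(-41233 - 76143260)) = (216514975/6824)/(-76184493) = (216514975/6824)*(-1/76184493) = -216514975/519882980232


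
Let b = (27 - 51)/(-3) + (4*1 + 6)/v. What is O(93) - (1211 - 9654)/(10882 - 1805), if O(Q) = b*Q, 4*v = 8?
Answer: 10982536/9077 ≈ 1209.9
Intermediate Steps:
v = 2 (v = (1/4)*8 = 2)
b = 13 (b = (27 - 51)/(-3) + (4*1 + 6)/2 = -24*(-1/3) + (4 + 6)*(1/2) = 8 + 10*(1/2) = 8 + 5 = 13)
O(Q) = 13*Q
O(93) - (1211 - 9654)/(10882 - 1805) = 13*93 - (1211 - 9654)/(10882 - 1805) = 1209 - (-8443)/9077 = 1209 - 1*(-8443/9077) = 1209 + 8443/9077 = 10982536/9077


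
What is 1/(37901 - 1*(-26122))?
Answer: 1/64023 ≈ 1.5619e-5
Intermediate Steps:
1/(37901 - 1*(-26122)) = 1/(37901 + 26122) = 1/64023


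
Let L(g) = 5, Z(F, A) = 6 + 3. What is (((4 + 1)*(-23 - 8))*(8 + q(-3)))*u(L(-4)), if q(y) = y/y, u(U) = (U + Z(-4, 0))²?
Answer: -273420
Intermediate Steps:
Z(F, A) = 9
u(U) = (9 + U)² (u(U) = (U + 9)² = (9 + U)²)
q(y) = 1
(((4 + 1)*(-23 - 8))*(8 + q(-3)))*u(L(-4)) = (((4 + 1)*(-23 - 8))*(8 + 1))*(9 + 5)² = ((5*(-31))*9)*14² = -155*9*196 = -1395*196 = -273420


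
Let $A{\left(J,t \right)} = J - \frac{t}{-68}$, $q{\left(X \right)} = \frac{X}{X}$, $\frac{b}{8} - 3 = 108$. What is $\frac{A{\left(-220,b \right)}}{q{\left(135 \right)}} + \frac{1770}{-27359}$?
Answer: $- \frac{96279052}{465103} \approx -207.01$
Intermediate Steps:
$b = 888$ ($b = 24 + 8 \cdot 108 = 24 + 864 = 888$)
$q{\left(X \right)} = 1$
$A{\left(J,t \right)} = J + \frac{t}{68}$ ($A{\left(J,t \right)} = J - t \left(- \frac{1}{68}\right) = J - - \frac{t}{68} = J + \frac{t}{68}$)
$\frac{A{\left(-220,b \right)}}{q{\left(135 \right)}} + \frac{1770}{-27359} = \frac{-220 + \frac{1}{68} \cdot 888}{1} + \frac{1770}{-27359} = \left(-220 + \frac{222}{17}\right) 1 + 1770 \left(- \frac{1}{27359}\right) = \left(- \frac{3518}{17}\right) 1 - \frac{1770}{27359} = - \frac{3518}{17} - \frac{1770}{27359} = - \frac{96279052}{465103}$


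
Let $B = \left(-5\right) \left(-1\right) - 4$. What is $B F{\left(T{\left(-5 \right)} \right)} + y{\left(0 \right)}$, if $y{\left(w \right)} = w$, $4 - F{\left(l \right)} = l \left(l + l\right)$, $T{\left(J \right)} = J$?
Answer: $-46$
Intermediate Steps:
$B = 1$ ($B = 5 - 4 = 1$)
$F{\left(l \right)} = 4 - 2 l^{2}$ ($F{\left(l \right)} = 4 - l \left(l + l\right) = 4 - l 2 l = 4 - 2 l^{2}$)
$B F{\left(T{\left(-5 \right)} \right)} + y{\left(0 \right)} = 1 \left(4 - 2 \left(-5\right)^{2}\right) + 0 = 1 \left(4 - 50\right) + 0 = 1 \left(-46\right) + 0 = -46 + 0 = -46$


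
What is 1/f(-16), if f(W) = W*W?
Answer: 1/256 ≈ 0.0039063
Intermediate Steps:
f(W) = W²
1/f(-16) = 1/((-16)²) = 1/256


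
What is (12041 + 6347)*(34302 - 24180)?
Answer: 186123336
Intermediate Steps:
(12041 + 6347)*(34302 - 24180) = 18388*10122 = 186123336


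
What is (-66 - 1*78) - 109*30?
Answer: -3414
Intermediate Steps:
(-66 - 1*78) - 109*30 = (-66 - 78) - 3270 = -144 - 3270 = -3414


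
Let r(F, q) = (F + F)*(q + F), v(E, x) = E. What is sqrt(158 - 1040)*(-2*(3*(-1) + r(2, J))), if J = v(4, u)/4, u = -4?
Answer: -378*I*sqrt(2) ≈ -534.57*I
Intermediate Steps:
J = 1 (J = 4/4 = 4*(1/4) = 1)
r(F, q) = 2*F*(F + q) (r(F, q) = (2*F)*(F + q) = 2*F*(F + q))
sqrt(158 - 1040)*(-2*(3*(-1) + r(2, J))) = sqrt(158 - 1040)*(-2*(3*(-1) + 2*2*(2 + 1))) = sqrt(-882)*(-2*(-3 + 2*2*3)) = (21*I*sqrt(2))*(-2*(-3 + 12)) = (21*I*sqrt(2))*(-2*9) = (21*I*sqrt(2))*(-18) = -378*I*sqrt(2)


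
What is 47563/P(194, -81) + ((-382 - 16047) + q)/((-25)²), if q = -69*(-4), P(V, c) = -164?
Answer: -32375967/102500 ≈ -315.86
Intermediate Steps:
q = 276
47563/P(194, -81) + ((-382 - 16047) + q)/((-25)²) = 47563/(-164) + ((-382 - 16047) + 276)/((-25)²) = 47563*(-1/164) + (-16429 + 276)/625 = -47563/164 - 16153*1/625 = -47563/164 - 16153/625 = -32375967/102500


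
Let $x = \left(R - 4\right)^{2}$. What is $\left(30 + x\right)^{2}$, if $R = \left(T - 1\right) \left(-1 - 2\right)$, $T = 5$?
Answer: $81796$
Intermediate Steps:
$R = -12$ ($R = \left(5 - 1\right) \left(-1 - 2\right) = 4 \left(-3\right) = -12$)
$x = 256$ ($x = \left(-12 - 4\right)^{2} = \left(-16\right)^{2} = 256$)
$\left(30 + x\right)^{2} = \left(30 + 256\right)^{2} = 286^{2} = 81796$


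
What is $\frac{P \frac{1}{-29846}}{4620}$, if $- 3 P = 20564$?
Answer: $\frac{5141}{103416390} \approx 4.9712 \cdot 10^{-5}$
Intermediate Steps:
$P = - \frac{20564}{3}$ ($P = \left(- \frac{1}{3}\right) 20564 = - \frac{20564}{3} \approx -6854.7$)
$\frac{P \frac{1}{-29846}}{4620} = \frac{\left(- \frac{20564}{3}\right) \frac{1}{-29846}}{4620} = \left(- \frac{20564}{3}\right) \left(- \frac{1}{29846}\right) \frac{1}{4620} = \frac{10282}{44769} \cdot \frac{1}{4620} = \frac{5141}{103416390}$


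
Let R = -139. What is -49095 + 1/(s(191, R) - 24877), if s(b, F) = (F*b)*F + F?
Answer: -179947658024/3665295 ≈ -49095.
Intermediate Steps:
s(b, F) = F + b*F² (s(b, F) = b*F² + F = F + b*F²)
-49095 + 1/(s(191, R) - 24877) = -49095 + 1/(-139*(1 - 139*191) - 24877) = -49095 + 1/(-139*(1 - 26549) - 24877) = -49095 + 1/(-139*(-26548) - 24877) = -49095 + 1/(3690172 - 24877) = -49095 + 1/3665295 = -179947658024/3665295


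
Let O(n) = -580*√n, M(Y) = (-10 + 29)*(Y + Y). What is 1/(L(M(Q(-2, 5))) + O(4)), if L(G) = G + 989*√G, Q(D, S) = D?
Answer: -309/18966223 - 989*I*√19/37932446 ≈ -1.6292e-5 - 0.00011365*I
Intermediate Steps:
M(Y) = 38*Y (M(Y) = 19*(2*Y) = 38*Y)
1/(L(M(Q(-2, 5))) + O(4)) = 1/((38*(-2) + 989*√(38*(-2))) - 580*√4) = 1/((-76 + 989*√(-76)) - 580*2) = 1/((-76 + 989*(2*I*√19)) - 1160) = 1/((-76 + 1978*I*√19) - 1160) = 1/(-1236 + 1978*I*√19)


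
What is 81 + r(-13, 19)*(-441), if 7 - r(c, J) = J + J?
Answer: 13752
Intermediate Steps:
r(c, J) = 7 - 2*J (r(c, J) = 7 - (J + J) = 7 - 2*J)
81 + r(-13, 19)*(-441) = 81 + (7 - 2*19)*(-441) = 81 + (7 - 38)*(-441) = 81 - 31*(-441) = 81 + 13671 = 13752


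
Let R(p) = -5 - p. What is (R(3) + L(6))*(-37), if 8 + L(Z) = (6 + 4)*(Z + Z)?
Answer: -3848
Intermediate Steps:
L(Z) = -8 + 20*Z (L(Z) = -8 + (6 + 4)*(Z + Z) = -8 + 10*(2*Z) = -8 + 20*Z)
(R(3) + L(6))*(-37) = ((-5 - 1*3) + (-8 + 20*6))*(-37) = ((-5 - 3) + (-8 + 120))*(-37) = (-8 + 112)*(-37) = 104*(-37) = -3848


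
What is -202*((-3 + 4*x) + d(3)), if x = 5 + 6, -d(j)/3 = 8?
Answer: -3434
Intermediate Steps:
d(j) = -24 (d(j) = -3*8 = -24)
x = 11
-202*((-3 + 4*x) + d(3)) = -202*((-3 + 4*11) - 24) = -202*((-3 + 44) - 24) = -202*(41 - 24) = -202*17 = -3434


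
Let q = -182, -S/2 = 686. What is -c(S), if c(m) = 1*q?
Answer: 182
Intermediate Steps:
S = -1372 (S = -2*686 = -1372)
c(m) = -182 (c(m) = 1*(-182) = -182)
-c(S) = -1*(-182) = 182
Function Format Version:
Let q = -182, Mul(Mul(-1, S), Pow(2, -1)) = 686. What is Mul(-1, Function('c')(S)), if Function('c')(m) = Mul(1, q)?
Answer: 182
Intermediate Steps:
S = -1372 (S = Mul(-2, 686) = -1372)
Function('c')(m) = -182 (Function('c')(m) = Mul(1, -182) = -182)
Mul(-1, Function('c')(S)) = Mul(-1, -182) = 182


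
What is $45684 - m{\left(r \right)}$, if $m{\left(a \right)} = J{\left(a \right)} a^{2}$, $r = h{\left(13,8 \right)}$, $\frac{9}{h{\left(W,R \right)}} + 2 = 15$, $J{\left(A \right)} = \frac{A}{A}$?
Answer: $\frac{7720515}{169} \approx 45684.0$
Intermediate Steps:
$J{\left(A \right)} = 1$
$h{\left(W,R \right)} = \frac{9}{13}$ ($h{\left(W,R \right)} = \frac{9}{-2 + 15} = \frac{9}{13}$)
$r = \frac{9}{13} \approx 0.69231$
$m{\left(a \right)} = a^{2}$ ($m{\left(a \right)} = 1 a^{2} = a^{2}$)
$45684 - m{\left(r \right)} = 45684 - \left(\frac{9}{13}\right)^{2} = 45684 - \frac{81}{169} = \frac{7720515}{169}$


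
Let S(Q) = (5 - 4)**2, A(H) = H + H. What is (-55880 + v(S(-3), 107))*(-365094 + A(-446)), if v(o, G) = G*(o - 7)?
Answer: 20686260692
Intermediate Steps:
A(H) = 2*H
S(Q) = 1 (S(Q) = 1**2 = 1)
v(o, G) = G*(-7 + o)
(-55880 + v(S(-3), 107))*(-365094 + A(-446)) = (-55880 + 107*(-7 + 1))*(-365094 + 2*(-446)) = (-55880 + 107*(-6))*(-365094 - 892) = (-55880 - 642)*(-365986) = -56522*(-365986) = 20686260692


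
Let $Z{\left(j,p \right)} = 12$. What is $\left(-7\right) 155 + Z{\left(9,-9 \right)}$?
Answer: $-1073$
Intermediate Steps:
$\left(-7\right) 155 + Z{\left(9,-9 \right)} = \left(-7\right) 155 + 12 = -1085 + 12 = -1073$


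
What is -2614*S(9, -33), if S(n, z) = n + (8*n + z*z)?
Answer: -3058380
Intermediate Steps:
S(n, z) = z² + 9*n (S(n, z) = n + (8*n + z²) = n + (z² + 8*n) = z² + 9*n)
-2614*S(9, -33) = -2614*((-33)² + 9*9) = -2614*(1089 + 81) = -2614*1170 = -3058380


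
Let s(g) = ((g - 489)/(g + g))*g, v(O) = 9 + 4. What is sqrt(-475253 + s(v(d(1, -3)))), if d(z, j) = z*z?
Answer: I*sqrt(475491) ≈ 689.56*I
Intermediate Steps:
d(z, j) = z**2
v(O) = 13
s(g) = -489/2 + g/2 (s(g) = ((-489 + g)/((2*g)))*g = ((-489 + g)*(1/(2*g)))*g = ((-489 + g)/(2*g))*g = -489/2 + g/2)
sqrt(-475253 + s(v(d(1, -3)))) = sqrt(-475253 + (-489/2 + (1/2)*13)) = sqrt(-475253 + (-489/2 + 13/2)) = sqrt(-475253 - 238) = sqrt(-475491) = I*sqrt(475491)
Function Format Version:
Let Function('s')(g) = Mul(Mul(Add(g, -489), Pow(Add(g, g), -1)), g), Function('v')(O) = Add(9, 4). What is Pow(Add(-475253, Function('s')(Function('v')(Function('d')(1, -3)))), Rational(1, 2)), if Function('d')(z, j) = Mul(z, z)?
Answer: Mul(I, Pow(475491, Rational(1, 2))) ≈ Mul(689.56, I)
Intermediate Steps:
Function('d')(z, j) = Pow(z, 2)
Function('v')(O) = 13
Function('s')(g) = Add(Rational(-489, 2), Mul(Rational(1, 2), g)) (Function('s')(g) = Mul(Mul(Add(-489, g), Pow(Mul(2, g), -1)), g) = Mul(Mul(Add(-489, g), Mul(Rational(1, 2), Pow(g, -1))), g) = Mul(Mul(Rational(1, 2), Pow(g, -1), Add(-489, g)), g) = Add(Rational(-489, 2), Mul(Rational(1, 2), g)))
Pow(Add(-475253, Function('s')(Function('v')(Function('d')(1, -3)))), Rational(1, 2)) = Pow(Add(-475253, Add(Rational(-489, 2), Mul(Rational(1, 2), 13))), Rational(1, 2)) = Pow(Add(-475253, Add(Rational(-489, 2), Rational(13, 2))), Rational(1, 2)) = Pow(Add(-475253, -238), Rational(1, 2)) = Pow(-475491, Rational(1, 2)) = Mul(I, Pow(475491, Rational(1, 2)))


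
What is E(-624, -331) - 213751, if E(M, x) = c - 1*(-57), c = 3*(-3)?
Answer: -213703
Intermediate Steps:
c = -9
E(M, x) = 48 (E(M, x) = -9 - 1*(-57) = -9 + 57 = 48)
E(-624, -331) - 213751 = 48 - 213751 = -213703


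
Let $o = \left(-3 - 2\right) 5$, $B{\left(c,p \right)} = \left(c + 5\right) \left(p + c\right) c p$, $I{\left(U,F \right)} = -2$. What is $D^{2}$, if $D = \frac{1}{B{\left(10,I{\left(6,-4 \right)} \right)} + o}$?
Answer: $\frac{1}{5880625} \approx 1.7005 \cdot 10^{-7}$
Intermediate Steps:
$B{\left(c,p \right)} = c p \left(5 + c\right) \left(c + p\right)$ ($B{\left(c,p \right)} = \left(5 + c\right) \left(c + p\right) c p = c p \left(5 + c\right) \left(c + p\right)$)
$o = -25$ ($o = \left(-5\right) 5 = -25$)
$D = - \frac{1}{2425}$ ($D = \frac{1}{10 \left(-2\right) \left(10^{2} + 5 \cdot 10 + 5 \left(-2\right) + 10 \left(-2\right)\right) - 25} = \frac{1}{10 \left(-2\right) \left(100 + 50 - 10 - 20\right) - 25} = \frac{1}{10 \left(-2\right) 120 - 25} = \frac{1}{-2400 - 25} = \frac{1}{-2425} = - \frac{1}{2425} \approx -0.00041237$)
$D^{2} = \left(- \frac{1}{2425}\right)^{2} = \frac{1}{5880625}$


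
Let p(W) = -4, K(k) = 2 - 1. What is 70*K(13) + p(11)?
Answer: 66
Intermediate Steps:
K(k) = 1
70*K(13) + p(11) = 70*1 - 4 = 70 - 4 = 66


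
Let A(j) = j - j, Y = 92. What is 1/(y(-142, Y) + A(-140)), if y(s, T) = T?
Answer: 1/92 ≈ 0.010870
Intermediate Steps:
A(j) = 0
1/(y(-142, Y) + A(-140)) = 1/(92 + 0) = 1/92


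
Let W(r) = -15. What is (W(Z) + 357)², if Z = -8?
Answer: 116964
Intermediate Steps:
(W(Z) + 357)² = (-15 + 357)² = 342² = 116964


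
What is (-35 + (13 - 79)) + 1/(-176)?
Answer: -17777/176 ≈ -101.01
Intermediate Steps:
(-35 + (13 - 79)) + 1/(-176) = (-35 - 66) - 1/176 = -101 - 1/176 = -17777/176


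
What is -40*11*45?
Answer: -19800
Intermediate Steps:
-40*11*45 = -440*45 = -19800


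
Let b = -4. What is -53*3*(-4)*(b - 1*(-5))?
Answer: 636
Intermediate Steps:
-53*3*(-4)*(b - 1*(-5)) = -53*3*(-4)*(-4 - 1*(-5)) = -(-636)*(-4 + 5) = -(-636) = -53*(-12) = 636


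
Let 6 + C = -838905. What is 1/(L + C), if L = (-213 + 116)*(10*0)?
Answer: -1/838911 ≈ -1.1920e-6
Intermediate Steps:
C = -838911 (C = -6 - 838905 = -838911)
L = 0 (L = -97*0 = 0)
1/(L + C) = 1/(0 - 838911) = 1/(-838911) = -1/838911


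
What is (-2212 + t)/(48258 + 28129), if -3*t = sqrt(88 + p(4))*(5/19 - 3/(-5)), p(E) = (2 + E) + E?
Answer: -2212/76387 - 574*sqrt(2)/21770295 ≈ -0.028995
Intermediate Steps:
p(E) = 2 + 2*E
t = -574*sqrt(2)/285 (t = -sqrt(88 + (2 + 2*4))*(5/19 - 3/(-5))/3 = -sqrt(88 + (2 + 8))*(5*(1/19) - 3*(-1/5))/3 = -sqrt(88 + 10)*(5/19 + 3/5)/3 = -sqrt(98)*82/(3*95) = -7*sqrt(2)*82/(3*95) = -574*sqrt(2)/285 ≈ -2.8483)
(-2212 + t)/(48258 + 28129) = (-2212 - 574*sqrt(2)/285)/(48258 + 28129) = (-2212 - 574*sqrt(2)/285)/76387 = (-2212 - 574*sqrt(2)/285)*(1/76387) = -2212/76387 - 574*sqrt(2)/21770295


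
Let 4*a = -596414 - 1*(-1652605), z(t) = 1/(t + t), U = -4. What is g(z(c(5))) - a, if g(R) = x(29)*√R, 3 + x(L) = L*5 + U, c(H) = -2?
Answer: -1056191/4 + 69*I ≈ -2.6405e+5 + 69.0*I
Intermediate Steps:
z(t) = 1/(2*t)
x(L) = -7 + 5*L (x(L) = -3 + (L*5 - 4) = -3 + (5*L - 4) = -3 + (-4 + 5*L) = -7 + 5*L)
g(R) = 138*√R (g(R) = (-7 + 5*29)*√R = (-7 + 145)*√R = 138*√R)
a = 1056191/4 (a = (-596414 - 1*(-1652605))/4 = (-596414 + 1652605)/4 = (¼)*1056191 = 1056191/4 ≈ 2.6405e+5)
g(z(c(5))) - a = 138*√((½)/(-2)) - 1*1056191/4 = 138*√((½)*(-½)) - 1056191/4 = 138*√(-¼) - 1056191/4 = 138*(I/2) - 1056191/4 = 69*I - 1056191/4 = -1056191/4 + 69*I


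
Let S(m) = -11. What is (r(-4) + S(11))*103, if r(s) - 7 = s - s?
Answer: -412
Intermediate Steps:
r(s) = 7 (r(s) = 7 + (s - s) = 7 + 0 = 7)
(r(-4) + S(11))*103 = (7 - 11)*103 = -4*103 = -412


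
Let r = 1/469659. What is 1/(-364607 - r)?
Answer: -469659/171240959014 ≈ -2.7427e-6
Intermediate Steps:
r = 1/469659 ≈ 2.1292e-6
1/(-364607 - r) = 1/(-364607 - 1*1/469659) = 1/(-364607 - 1/469659) = 1/(-171240959014/469659) = -469659/171240959014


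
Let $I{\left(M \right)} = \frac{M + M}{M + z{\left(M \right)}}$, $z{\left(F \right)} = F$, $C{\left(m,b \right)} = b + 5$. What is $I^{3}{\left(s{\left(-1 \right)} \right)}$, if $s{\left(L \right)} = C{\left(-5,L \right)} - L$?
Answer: $1$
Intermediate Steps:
$C{\left(m,b \right)} = 5 + b$
$s{\left(L \right)} = 5$ ($s{\left(L \right)} = \left(5 + L\right) - L = 5$)
$I{\left(M \right)} = 1$ ($I{\left(M \right)} = \frac{M + M}{M + M} = \frac{2 M}{2 M} = 2 M \frac{1}{2 M} = 1$)
$I^{3}{\left(s{\left(-1 \right)} \right)} = 1^{3} = 1$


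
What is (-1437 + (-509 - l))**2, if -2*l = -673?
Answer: 20839225/4 ≈ 5.2098e+6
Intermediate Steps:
l = 673/2 (l = -1/2*(-673) = 673/2 ≈ 336.50)
(-1437 + (-509 - l))**2 = (-1437 + (-509 - 1*673/2))**2 = (-1437 + (-509 - 673/2))**2 = (-1437 - 1691/2)**2 = (-4565/2)**2 = 20839225/4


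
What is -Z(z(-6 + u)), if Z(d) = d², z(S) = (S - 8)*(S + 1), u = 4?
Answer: -100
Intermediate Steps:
z(S) = (1 + S)*(-8 + S) (z(S) = (-8 + S)*(1 + S) = (1 + S)*(-8 + S))
-Z(z(-6 + u)) = -(-8 + (-6 + 4)² - 7*(-6 + 4))² = -(-8 + (-2)² - 7*(-2))² = -(-8 + 4 + 14)² = -1*10² = -1*100 = -100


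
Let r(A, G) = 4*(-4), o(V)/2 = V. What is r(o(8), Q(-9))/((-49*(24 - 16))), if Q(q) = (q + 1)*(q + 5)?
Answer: 2/49 ≈ 0.040816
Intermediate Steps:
Q(q) = (1 + q)*(5 + q)
o(V) = 2*V
r(A, G) = -16
r(o(8), Q(-9))/((-49*(24 - 16))) = -16*(-1/(49*(24 - 16))) = -16/((-49*8)) = -16/(-392) = -16*(-1/392) = 2/49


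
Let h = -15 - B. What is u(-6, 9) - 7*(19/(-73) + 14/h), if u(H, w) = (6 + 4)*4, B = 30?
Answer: 144539/3285 ≈ 44.000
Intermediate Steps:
u(H, w) = 40 (u(H, w) = 10*4 = 40)
h = -45 (h = -15 - 1*30 = -15 - 30 = -45)
u(-6, 9) - 7*(19/(-73) + 14/h) = 40 - 7*(19/(-73) + 14/(-45)) = 40 - 7*(19*(-1/73) + 14*(-1/45)) = 40 - 7*(-19/73 - 14/45) = 40 - 7*(-1877/3285) = 40 + 13139/3285 = 144539/3285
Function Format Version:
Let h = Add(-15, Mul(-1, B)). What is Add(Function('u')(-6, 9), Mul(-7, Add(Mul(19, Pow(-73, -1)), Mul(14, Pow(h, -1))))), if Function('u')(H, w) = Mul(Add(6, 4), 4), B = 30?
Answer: Rational(144539, 3285) ≈ 44.000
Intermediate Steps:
Function('u')(H, w) = 40 (Function('u')(H, w) = Mul(10, 4) = 40)
h = -45 (h = Add(-15, Mul(-1, 30)) = Add(-15, -30) = -45)
Add(Function('u')(-6, 9), Mul(-7, Add(Mul(19, Pow(-73, -1)), Mul(14, Pow(h, -1))))) = Add(40, Mul(-7, Add(Mul(19, Pow(-73, -1)), Mul(14, Pow(-45, -1))))) = Add(40, Mul(-7, Add(Mul(19, Rational(-1, 73)), Mul(14, Rational(-1, 45))))) = Add(40, Mul(-7, Add(Rational(-19, 73), Rational(-14, 45)))) = Add(40, Mul(-7, Rational(-1877, 3285))) = Add(40, Rational(13139, 3285)) = Rational(144539, 3285)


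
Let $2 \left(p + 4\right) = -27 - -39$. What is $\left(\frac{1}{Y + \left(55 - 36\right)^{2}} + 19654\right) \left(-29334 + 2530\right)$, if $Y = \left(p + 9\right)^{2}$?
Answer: $- \frac{126960215058}{241} \approx -5.2681 \cdot 10^{8}$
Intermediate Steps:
$p = 2$ ($p = -4 + \frac{-27 - -39}{2} = -4 + \frac{-27 + 39}{2} = -4 + \frac{1}{2} \cdot 12 = -4 + 6 = 2$)
$Y = 121$ ($Y = \left(2 + 9\right)^{2} = 11^{2} = 121$)
$\left(\frac{1}{Y + \left(55 - 36\right)^{2}} + 19654\right) \left(-29334 + 2530\right) = \left(\frac{1}{121 + \left(55 - 36\right)^{2}} + 19654\right) \left(-29334 + 2530\right) = \left(\frac{1}{121 + 19^{2}} + 19654\right) \left(-26804\right) = \left(\frac{1}{121 + 361} + 19654\right) \left(-26804\right) = \left(\frac{1}{482} + 19654\right) \left(-26804\right) = \frac{9473229}{482} \left(-26804\right) = - \frac{126960215058}{241}$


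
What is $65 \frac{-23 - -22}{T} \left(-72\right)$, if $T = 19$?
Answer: $\frac{4680}{19} \approx 246.32$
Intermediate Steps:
$65 \frac{-23 - -22}{T} \left(-72\right) = 65 \frac{-23 - -22}{19} \left(-72\right) = 65 \left(-23 + 22\right) \frac{1}{19} \left(-72\right) = 65 \left(\left(-1\right) \frac{1}{19}\right) \left(-72\right) = 65 \left(- \frac{1}{19}\right) \left(-72\right) = \left(- \frac{65}{19}\right) \left(-72\right) = \frac{4680}{19}$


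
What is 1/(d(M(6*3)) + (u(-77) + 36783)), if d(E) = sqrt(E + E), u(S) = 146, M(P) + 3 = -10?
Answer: 36929/1363751067 - I*sqrt(26)/1363751067 ≈ 2.7079e-5 - 3.739e-9*I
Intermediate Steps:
M(P) = -13 (M(P) = -3 - 10 = -13)
d(E) = sqrt(2)*sqrt(E) (d(E) = sqrt(2*E) = sqrt(2)*sqrt(E))
1/(d(M(6*3)) + (u(-77) + 36783)) = 1/(sqrt(2)*sqrt(-13) + (146 + 36783)) = 1/(sqrt(2)*(I*sqrt(13)) + 36929) = 1/(I*sqrt(26) + 36929) = 1/(36929 + I*sqrt(26))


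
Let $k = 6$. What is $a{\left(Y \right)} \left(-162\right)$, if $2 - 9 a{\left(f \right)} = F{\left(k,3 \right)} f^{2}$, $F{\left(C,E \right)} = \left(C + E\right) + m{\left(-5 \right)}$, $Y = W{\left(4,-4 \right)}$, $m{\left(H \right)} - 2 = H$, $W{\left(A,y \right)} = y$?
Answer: $1692$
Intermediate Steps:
$m{\left(H \right)} = 2 + H$
$Y = -4$
$F{\left(C,E \right)} = -3 + C + E$ ($F{\left(C,E \right)} = \left(C + E\right) + \left(2 - 5\right) = \left(C + E\right) - 3 = -3 + C + E$)
$a{\left(f \right)} = \frac{2}{9} - \frac{2 f^{2}}{3}$ ($a{\left(f \right)} = \frac{2}{9} - \frac{\left(-3 + 6 + 3\right) f^{2}}{9} = \frac{2}{9} - \frac{6 f^{2}}{9} = \frac{2}{9} - \frac{2 f^{2}}{3}$)
$a{\left(Y \right)} \left(-162\right) = \left(\frac{2}{9} - \frac{2 \left(-4\right)^{2}}{3}\right) \left(-162\right) = \left(\frac{2}{9} - \frac{32}{3}\right) \left(-162\right) = \left(- \frac{94}{9}\right) \left(-162\right) = 1692$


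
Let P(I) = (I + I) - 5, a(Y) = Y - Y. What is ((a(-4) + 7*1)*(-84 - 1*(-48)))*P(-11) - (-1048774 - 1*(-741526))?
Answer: 314052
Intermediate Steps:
a(Y) = 0
P(I) = -5 + 2*I (P(I) = 2*I - 5 = -5 + 2*I)
((a(-4) + 7*1)*(-84 - 1*(-48)))*P(-11) - (-1048774 - 1*(-741526)) = ((0 + 7*1)*(-84 - 1*(-48)))*(-5 + 2*(-11)) - (-1048774 - 1*(-741526)) = ((0 + 7)*(-84 + 48))*(-5 - 22) - (-1048774 + 741526) = (7*(-36))*(-27) - 1*(-307248) = -252*(-27) + 307248 = 6804 + 307248 = 314052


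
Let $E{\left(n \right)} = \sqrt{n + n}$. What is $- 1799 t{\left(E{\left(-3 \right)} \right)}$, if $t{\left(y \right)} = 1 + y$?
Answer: $-1799 - 1799 i \sqrt{6} \approx -1799.0 - 4406.6 i$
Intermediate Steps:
$E{\left(n \right)} = \sqrt{2} \sqrt{n}$ ($E{\left(n \right)} = \sqrt{2 n} = \sqrt{2} \sqrt{n}$)
$- 1799 t{\left(E{\left(-3 \right)} \right)} = - 1799 \left(1 + \sqrt{2} \sqrt{-3}\right) = - 1799 \left(1 + \sqrt{2} i \sqrt{3}\right) = - 1799 \left(1 + i \sqrt{6}\right) = -1799 - 1799 i \sqrt{6}$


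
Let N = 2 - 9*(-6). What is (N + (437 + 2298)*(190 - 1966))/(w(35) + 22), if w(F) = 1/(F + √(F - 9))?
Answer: -128295970552/581857 - 4857304*√26/581857 ≈ -2.2054e+5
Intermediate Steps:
N = 56 (N = 2 + 54 = 56)
w(F) = 1/(F + √(-9 + F))
(N + (437 + 2298)*(190 - 1966))/(w(35) + 22) = (56 + (437 + 2298)*(190 - 1966))/(1/(35 + √(-9 + 35)) + 22) = (56 + 2735*(-1776))/(1/(35 + √26) + 22) = (56 - 4857360)/(22 + 1/(35 + √26)) = -4857304/(22 + 1/(35 + √26))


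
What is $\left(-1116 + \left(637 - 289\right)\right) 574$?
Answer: $-440832$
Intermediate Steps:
$\left(-1116 + \left(637 - 289\right)\right) 574 = \left(-1116 + 348\right) 574 = \left(-768\right) 574 = -440832$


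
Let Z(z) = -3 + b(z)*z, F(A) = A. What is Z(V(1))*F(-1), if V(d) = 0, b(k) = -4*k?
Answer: 3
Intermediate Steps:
Z(z) = -3 - 4*z² (Z(z) = -3 + (-4*z)*z = -3 - 4*z²)
Z(V(1))*F(-1) = (-3 - 4*0²)*(-1) = (-3 - 4*0)*(-1) = (-3 + 0)*(-1) = -3*(-1) = 3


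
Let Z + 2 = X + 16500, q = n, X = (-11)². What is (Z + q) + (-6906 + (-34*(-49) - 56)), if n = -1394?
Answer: 9929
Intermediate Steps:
X = 121
q = -1394
Z = 16619 (Z = -2 + (121 + 16500) = -2 + 16621 = 16619)
(Z + q) + (-6906 + (-34*(-49) - 56)) = (16619 - 1394) + (-6906 + (-34*(-49) - 56)) = 15225 + (-6906 + (1666 - 56)) = 15225 + (-6906 + 1610) = 15225 - 5296 = 9929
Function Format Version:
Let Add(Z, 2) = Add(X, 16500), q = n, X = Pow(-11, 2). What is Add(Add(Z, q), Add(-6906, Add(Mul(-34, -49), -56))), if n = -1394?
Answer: 9929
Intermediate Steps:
X = 121
q = -1394
Z = 16619 (Z = Add(-2, Add(121, 16500)) = Add(-2, 16621) = 16619)
Add(Add(Z, q), Add(-6906, Add(Mul(-34, -49), -56))) = Add(Add(16619, -1394), Add(-6906, Add(Mul(-34, -49), -56))) = Add(15225, Add(-6906, Add(1666, -56))) = Add(15225, Add(-6906, 1610)) = Add(15225, -5296) = 9929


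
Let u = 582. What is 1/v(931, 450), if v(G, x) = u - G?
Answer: -1/349 ≈ -0.0028653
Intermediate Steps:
v(G, x) = 582 - G
1/v(931, 450) = 1/(582 - 1*931) = 1/(582 - 931) = 1/(-349) = -1/349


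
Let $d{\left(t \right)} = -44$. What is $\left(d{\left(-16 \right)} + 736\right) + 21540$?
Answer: $22232$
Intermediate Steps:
$\left(d{\left(-16 \right)} + 736\right) + 21540 = \left(-44 + 736\right) + 21540 = 692 + 21540 = 22232$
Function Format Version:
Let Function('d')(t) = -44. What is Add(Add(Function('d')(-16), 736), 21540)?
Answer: 22232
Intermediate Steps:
Add(Add(Function('d')(-16), 736), 21540) = Add(Add(-44, 736), 21540) = Add(692, 21540) = 22232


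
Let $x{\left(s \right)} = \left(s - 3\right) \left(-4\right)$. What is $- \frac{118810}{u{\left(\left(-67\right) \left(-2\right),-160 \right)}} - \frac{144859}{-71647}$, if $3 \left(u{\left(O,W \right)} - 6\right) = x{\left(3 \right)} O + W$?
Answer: $\frac{12778855094}{5086937} \approx 2512.1$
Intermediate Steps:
$x{\left(s \right)} = 12 - 4 s$ ($x{\left(s \right)} = \left(-3 + s\right) \left(-4\right) = 12 - 4 s$)
$u{\left(O,W \right)} = 6 + \frac{W}{3}$ ($u{\left(O,W \right)} = 6 + \frac{\left(12 - 12\right) O + W}{3} = 6 + \frac{0 O + W}{3} = 6 + \frac{0 + W}{3} = 6 + \frac{W}{3}$)
$- \frac{118810}{u{\left(\left(-67\right) \left(-2\right),-160 \right)}} - \frac{144859}{-71647} = - \frac{118810}{6 + \frac{1}{3} \left(-160\right)} - \frac{144859}{-71647} = - \frac{118810}{6 - \frac{160}{3}} - - \frac{144859}{71647} = - \frac{118810}{- \frac{142}{3}} + \frac{144859}{71647} = \left(-118810\right) \left(- \frac{3}{142}\right) + \frac{144859}{71647} = \frac{178215}{71} + \frac{144859}{71647} = \frac{12778855094}{5086937}$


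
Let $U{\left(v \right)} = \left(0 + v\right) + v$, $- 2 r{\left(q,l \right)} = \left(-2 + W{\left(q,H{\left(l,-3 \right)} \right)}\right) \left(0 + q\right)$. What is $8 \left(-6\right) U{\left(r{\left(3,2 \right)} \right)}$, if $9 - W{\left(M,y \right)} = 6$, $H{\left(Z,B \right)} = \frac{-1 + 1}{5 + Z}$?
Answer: $144$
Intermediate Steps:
$H{\left(Z,B \right)} = 0$ ($H{\left(Z,B \right)} = \frac{0}{5 + Z} = 0$)
$W{\left(M,y \right)} = 3$ ($W{\left(M,y \right)} = 9 - 6 = 3$)
$r{\left(q,l \right)} = - \frac{q}{2}$ ($r{\left(q,l \right)} = - \frac{\left(-2 + 3\right) \left(0 + q\right)}{2} = - \frac{1 q}{2} = - \frac{q}{2}$)
$U{\left(v \right)} = 2 v$ ($U{\left(v \right)} = v + v = 2 v$)
$8 \left(-6\right) U{\left(r{\left(3,2 \right)} \right)} = 8 \left(-6\right) 2 \left(\left(- \frac{1}{2}\right) 3\right) = - 48 \cdot 2 \left(- \frac{3}{2}\right) = \left(-48\right) \left(-3\right) = 144$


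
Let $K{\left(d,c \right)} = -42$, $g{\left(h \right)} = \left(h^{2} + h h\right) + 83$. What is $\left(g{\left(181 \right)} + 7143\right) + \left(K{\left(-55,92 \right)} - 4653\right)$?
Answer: $68053$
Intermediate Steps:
$g{\left(h \right)} = 83 + 2 h^{2}$ ($g{\left(h \right)} = \left(h^{2} + h^{2}\right) + 83 = 2 h^{2} + 83 = 83 + 2 h^{2}$)
$\left(g{\left(181 \right)} + 7143\right) + \left(K{\left(-55,92 \right)} - 4653\right) = \left(\left(83 + 2 \cdot 181^{2}\right) + 7143\right) - 4695 = \left(\left(83 + 2 \cdot 32761\right) + 7143\right) - 4695 = \left(\left(83 + 65522\right) + 7143\right) - 4695 = \left(65605 + 7143\right) - 4695 = 72748 - 4695 = 68053$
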